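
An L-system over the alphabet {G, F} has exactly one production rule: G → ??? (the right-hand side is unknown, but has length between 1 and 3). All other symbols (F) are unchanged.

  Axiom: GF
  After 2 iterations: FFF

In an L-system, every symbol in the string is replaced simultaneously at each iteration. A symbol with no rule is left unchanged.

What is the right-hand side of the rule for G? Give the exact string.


Answer: FF

Derivation:
Trying G → FF:
  Step 0: GF
  Step 1: FFF
  Step 2: FFF
Matches the given result.


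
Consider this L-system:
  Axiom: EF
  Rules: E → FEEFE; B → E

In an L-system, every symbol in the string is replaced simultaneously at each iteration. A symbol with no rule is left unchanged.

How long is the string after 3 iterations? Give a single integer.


Answer: 54

Derivation:
Step 0: length = 2
Step 1: length = 6
Step 2: length = 18
Step 3: length = 54


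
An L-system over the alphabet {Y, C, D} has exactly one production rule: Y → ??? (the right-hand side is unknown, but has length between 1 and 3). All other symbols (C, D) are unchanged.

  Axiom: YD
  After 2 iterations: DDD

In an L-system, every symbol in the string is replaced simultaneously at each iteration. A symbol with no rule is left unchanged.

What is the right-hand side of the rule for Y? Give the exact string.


Answer: DD

Derivation:
Trying Y → DD:
  Step 0: YD
  Step 1: DDD
  Step 2: DDD
Matches the given result.


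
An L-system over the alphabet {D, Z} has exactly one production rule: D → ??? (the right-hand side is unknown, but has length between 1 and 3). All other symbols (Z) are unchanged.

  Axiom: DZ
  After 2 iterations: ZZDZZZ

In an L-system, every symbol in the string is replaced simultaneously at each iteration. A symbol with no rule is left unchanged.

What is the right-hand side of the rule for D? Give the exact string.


Trying D → ZDZ:
  Step 0: DZ
  Step 1: ZDZZ
  Step 2: ZZDZZZ
Matches the given result.

Answer: ZDZ


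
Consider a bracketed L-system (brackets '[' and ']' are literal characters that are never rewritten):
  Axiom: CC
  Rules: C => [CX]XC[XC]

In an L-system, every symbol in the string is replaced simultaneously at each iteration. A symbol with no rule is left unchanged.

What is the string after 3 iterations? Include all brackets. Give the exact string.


Answer: [[[CX]XC[XC]X]X[CX]XC[XC][X[CX]XC[XC]]X]X[[CX]XC[XC]X]X[CX]XC[XC][X[CX]XC[XC]][X[[CX]XC[XC]X]X[CX]XC[XC][X[CX]XC[XC]]][[[CX]XC[XC]X]X[CX]XC[XC][X[CX]XC[XC]]X]X[[CX]XC[XC]X]X[CX]XC[XC][X[CX]XC[XC]][X[[CX]XC[XC]X]X[CX]XC[XC][X[CX]XC[XC]]]

Derivation:
Step 0: CC
Step 1: [CX]XC[XC][CX]XC[XC]
Step 2: [[CX]XC[XC]X]X[CX]XC[XC][X[CX]XC[XC]][[CX]XC[XC]X]X[CX]XC[XC][X[CX]XC[XC]]
Step 3: [[[CX]XC[XC]X]X[CX]XC[XC][X[CX]XC[XC]]X]X[[CX]XC[XC]X]X[CX]XC[XC][X[CX]XC[XC]][X[[CX]XC[XC]X]X[CX]XC[XC][X[CX]XC[XC]]][[[CX]XC[XC]X]X[CX]XC[XC][X[CX]XC[XC]]X]X[[CX]XC[XC]X]X[CX]XC[XC][X[CX]XC[XC]][X[[CX]XC[XC]X]X[CX]XC[XC][X[CX]XC[XC]]]


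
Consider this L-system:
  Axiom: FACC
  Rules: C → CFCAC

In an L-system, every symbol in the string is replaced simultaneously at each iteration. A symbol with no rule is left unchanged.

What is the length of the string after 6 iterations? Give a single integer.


Answer: 2916

Derivation:
Step 0: length = 4
Step 1: length = 12
Step 2: length = 36
Step 3: length = 108
Step 4: length = 324
Step 5: length = 972
Step 6: length = 2916


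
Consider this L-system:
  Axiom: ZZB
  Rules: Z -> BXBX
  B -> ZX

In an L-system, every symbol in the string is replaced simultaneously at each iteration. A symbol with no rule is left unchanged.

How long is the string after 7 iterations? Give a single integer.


Step 0: length = 3
Step 1: length = 10
Step 2: length = 17
Step 3: length = 31
Step 4: length = 45
Step 5: length = 73
Step 6: length = 101
Step 7: length = 157

Answer: 157


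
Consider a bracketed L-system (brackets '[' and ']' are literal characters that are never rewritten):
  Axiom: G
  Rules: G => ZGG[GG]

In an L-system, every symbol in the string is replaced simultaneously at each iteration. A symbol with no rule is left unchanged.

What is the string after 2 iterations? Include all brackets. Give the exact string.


Step 0: G
Step 1: ZGG[GG]
Step 2: ZZGG[GG]ZGG[GG][ZGG[GG]ZGG[GG]]

Answer: ZZGG[GG]ZGG[GG][ZGG[GG]ZGG[GG]]


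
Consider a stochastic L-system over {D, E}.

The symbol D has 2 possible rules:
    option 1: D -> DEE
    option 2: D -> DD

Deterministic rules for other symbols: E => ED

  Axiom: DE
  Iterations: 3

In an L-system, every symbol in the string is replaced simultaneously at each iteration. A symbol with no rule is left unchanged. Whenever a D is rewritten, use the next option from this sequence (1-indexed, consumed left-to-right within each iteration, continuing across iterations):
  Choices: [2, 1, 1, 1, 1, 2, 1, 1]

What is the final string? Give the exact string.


Step 0: DE
Step 1: DDED  (used choices [2])
Step 2: DEEDEEEDDEE  (used choices [1, 1, 1])
Step 3: DEEEDEDDDEDEDEDDEEDEEEDED  (used choices [1, 2, 1, 1])

Answer: DEEEDEDDDEDEDEDDEEDEEEDED


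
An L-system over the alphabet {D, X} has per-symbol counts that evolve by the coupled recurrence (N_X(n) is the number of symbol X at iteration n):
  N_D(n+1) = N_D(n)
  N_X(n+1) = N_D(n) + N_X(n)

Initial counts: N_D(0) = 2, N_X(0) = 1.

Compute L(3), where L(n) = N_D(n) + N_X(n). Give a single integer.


Answer: 9

Derivation:
Step 0: N_D=2, N_X=1, L=3
Step 1: N_D=2, N_X=3, L=5
Step 2: N_D=2, N_X=5, L=7
Step 3: N_D=2, N_X=7, L=9


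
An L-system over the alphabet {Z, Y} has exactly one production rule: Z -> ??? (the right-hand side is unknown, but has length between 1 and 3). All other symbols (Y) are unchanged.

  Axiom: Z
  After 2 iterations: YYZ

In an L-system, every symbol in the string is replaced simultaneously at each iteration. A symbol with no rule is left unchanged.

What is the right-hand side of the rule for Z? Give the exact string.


Trying Z -> YZ:
  Step 0: Z
  Step 1: YZ
  Step 2: YYZ
Matches the given result.

Answer: YZ


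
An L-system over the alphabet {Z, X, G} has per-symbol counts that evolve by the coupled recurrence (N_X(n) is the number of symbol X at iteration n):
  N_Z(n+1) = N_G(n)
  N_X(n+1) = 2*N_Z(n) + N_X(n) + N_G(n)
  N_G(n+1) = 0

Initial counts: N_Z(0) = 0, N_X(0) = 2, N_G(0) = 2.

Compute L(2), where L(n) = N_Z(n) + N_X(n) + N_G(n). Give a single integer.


Answer: 8

Derivation:
Step 0: N_Z=0, N_X=2, N_G=2, L=4
Step 1: N_Z=2, N_X=4, N_G=0, L=6
Step 2: N_Z=0, N_X=8, N_G=0, L=8


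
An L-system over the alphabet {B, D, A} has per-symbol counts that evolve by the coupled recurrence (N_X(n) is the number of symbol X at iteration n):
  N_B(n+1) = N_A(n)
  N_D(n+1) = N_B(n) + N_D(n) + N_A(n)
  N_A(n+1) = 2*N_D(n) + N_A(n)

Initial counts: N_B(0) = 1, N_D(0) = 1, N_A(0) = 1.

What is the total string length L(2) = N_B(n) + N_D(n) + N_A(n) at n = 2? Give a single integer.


Answer: 19

Derivation:
Step 0: N_B=1, N_D=1, N_A=1, L=3
Step 1: N_B=1, N_D=3, N_A=3, L=7
Step 2: N_B=3, N_D=7, N_A=9, L=19


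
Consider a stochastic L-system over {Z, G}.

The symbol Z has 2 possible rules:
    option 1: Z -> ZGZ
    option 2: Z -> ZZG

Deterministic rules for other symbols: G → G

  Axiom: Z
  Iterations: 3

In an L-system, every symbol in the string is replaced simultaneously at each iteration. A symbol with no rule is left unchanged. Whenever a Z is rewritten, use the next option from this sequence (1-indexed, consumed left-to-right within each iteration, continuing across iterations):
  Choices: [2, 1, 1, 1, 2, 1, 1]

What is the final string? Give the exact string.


Step 0: Z
Step 1: ZZG  (used choices [2])
Step 2: ZGZZGZG  (used choices [1, 1])
Step 3: ZGZGZZGZGZGZGZG  (used choices [1, 2, 1, 1])

Answer: ZGZGZZGZGZGZGZG


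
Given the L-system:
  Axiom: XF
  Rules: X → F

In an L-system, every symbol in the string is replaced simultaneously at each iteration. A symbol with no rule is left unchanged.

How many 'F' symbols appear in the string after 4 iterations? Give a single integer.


Answer: 2

Derivation:
Step 0: XF  (1 'F')
Step 1: FF  (2 'F')
Step 2: FF  (2 'F')
Step 3: FF  (2 'F')
Step 4: FF  (2 'F')


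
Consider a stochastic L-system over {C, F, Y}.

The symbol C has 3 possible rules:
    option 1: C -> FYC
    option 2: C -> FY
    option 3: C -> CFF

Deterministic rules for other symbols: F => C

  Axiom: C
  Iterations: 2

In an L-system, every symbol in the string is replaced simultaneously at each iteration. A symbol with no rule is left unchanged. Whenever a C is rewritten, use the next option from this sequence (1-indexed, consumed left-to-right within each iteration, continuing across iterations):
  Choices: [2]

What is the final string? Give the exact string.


Answer: CY

Derivation:
Step 0: C
Step 1: FY  (used choices [2])
Step 2: CY  (used choices [])


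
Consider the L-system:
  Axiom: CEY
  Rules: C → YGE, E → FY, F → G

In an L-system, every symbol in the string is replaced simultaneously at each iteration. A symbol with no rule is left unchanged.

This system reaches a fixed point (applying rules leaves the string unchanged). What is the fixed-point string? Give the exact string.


Answer: YGGYGYY

Derivation:
Step 0: CEY
Step 1: YGEFYY
Step 2: YGFYGYY
Step 3: YGGYGYY
Step 4: YGGYGYY  (unchanged — fixed point at step 3)


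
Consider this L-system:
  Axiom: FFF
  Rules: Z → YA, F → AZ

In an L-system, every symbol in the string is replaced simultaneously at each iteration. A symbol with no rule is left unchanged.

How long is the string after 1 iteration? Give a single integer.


Step 0: length = 3
Step 1: length = 6

Answer: 6


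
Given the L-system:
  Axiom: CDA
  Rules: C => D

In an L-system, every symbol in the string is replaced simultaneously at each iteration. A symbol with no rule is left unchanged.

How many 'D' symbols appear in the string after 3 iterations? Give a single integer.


Step 0: CDA  (1 'D')
Step 1: DDA  (2 'D')
Step 2: DDA  (2 'D')
Step 3: DDA  (2 'D')

Answer: 2


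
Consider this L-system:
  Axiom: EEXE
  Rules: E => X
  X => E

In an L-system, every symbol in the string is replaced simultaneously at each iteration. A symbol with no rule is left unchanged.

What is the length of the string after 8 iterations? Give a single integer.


Answer: 4

Derivation:
Step 0: length = 4
Step 1: length = 4
Step 2: length = 4
Step 3: length = 4
Step 4: length = 4
Step 5: length = 4
Step 6: length = 4
Step 7: length = 4
Step 8: length = 4


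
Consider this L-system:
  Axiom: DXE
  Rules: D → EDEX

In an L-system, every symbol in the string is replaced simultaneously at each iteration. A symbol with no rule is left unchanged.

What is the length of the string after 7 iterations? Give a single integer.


Step 0: length = 3
Step 1: length = 6
Step 2: length = 9
Step 3: length = 12
Step 4: length = 15
Step 5: length = 18
Step 6: length = 21
Step 7: length = 24

Answer: 24


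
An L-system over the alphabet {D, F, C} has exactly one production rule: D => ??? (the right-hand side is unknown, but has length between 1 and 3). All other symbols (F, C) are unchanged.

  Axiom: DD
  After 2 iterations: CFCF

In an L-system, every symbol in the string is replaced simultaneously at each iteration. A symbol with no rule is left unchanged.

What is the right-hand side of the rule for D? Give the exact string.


Trying D => CF:
  Step 0: DD
  Step 1: CFCF
  Step 2: CFCF
Matches the given result.

Answer: CF


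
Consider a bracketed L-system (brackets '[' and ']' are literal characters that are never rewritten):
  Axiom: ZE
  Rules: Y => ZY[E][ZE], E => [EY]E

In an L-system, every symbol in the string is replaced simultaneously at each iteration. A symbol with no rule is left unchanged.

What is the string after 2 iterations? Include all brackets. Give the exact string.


Step 0: ZE
Step 1: Z[EY]E
Step 2: Z[[EY]EZY[E][ZE]][EY]E

Answer: Z[[EY]EZY[E][ZE]][EY]E


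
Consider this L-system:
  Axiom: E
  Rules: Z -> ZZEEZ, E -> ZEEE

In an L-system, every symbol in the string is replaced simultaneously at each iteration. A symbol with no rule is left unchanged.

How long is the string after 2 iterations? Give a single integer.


Answer: 17

Derivation:
Step 0: length = 1
Step 1: length = 4
Step 2: length = 17


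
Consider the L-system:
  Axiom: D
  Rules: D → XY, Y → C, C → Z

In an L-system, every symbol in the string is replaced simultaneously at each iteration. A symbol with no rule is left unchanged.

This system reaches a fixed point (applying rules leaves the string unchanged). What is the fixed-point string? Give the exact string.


Step 0: D
Step 1: XY
Step 2: XC
Step 3: XZ
Step 4: XZ  (unchanged — fixed point at step 3)

Answer: XZ


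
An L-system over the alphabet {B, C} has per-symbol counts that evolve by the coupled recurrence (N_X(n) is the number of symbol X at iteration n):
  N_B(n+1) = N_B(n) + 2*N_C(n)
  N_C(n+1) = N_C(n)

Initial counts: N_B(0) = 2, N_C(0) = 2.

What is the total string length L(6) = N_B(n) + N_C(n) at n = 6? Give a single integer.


Answer: 28

Derivation:
Step 0: N_B=2, N_C=2, L=4
Step 1: N_B=6, N_C=2, L=8
Step 2: N_B=10, N_C=2, L=12
Step 3: N_B=14, N_C=2, L=16
Step 4: N_B=18, N_C=2, L=20
Step 5: N_B=22, N_C=2, L=24
Step 6: N_B=26, N_C=2, L=28


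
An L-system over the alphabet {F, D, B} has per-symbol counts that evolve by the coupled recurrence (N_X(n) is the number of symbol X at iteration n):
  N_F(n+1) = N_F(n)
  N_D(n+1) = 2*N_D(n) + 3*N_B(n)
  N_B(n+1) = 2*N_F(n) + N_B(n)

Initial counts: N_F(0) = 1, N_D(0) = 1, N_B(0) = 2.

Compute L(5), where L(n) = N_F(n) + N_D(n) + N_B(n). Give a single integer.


Step 0: N_F=1, N_D=1, N_B=2, L=4
Step 1: N_F=1, N_D=8, N_B=4, L=13
Step 2: N_F=1, N_D=28, N_B=6, L=35
Step 3: N_F=1, N_D=74, N_B=8, L=83
Step 4: N_F=1, N_D=172, N_B=10, L=183
Step 5: N_F=1, N_D=374, N_B=12, L=387

Answer: 387


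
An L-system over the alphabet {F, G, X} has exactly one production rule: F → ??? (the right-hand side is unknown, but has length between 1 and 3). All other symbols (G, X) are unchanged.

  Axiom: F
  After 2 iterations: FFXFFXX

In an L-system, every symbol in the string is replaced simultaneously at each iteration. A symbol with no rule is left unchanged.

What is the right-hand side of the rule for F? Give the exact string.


Answer: FFX

Derivation:
Trying F → FFX:
  Step 0: F
  Step 1: FFX
  Step 2: FFXFFXX
Matches the given result.


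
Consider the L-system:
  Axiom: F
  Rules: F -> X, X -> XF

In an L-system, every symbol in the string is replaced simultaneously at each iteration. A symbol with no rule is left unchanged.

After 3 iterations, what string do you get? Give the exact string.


Step 0: F
Step 1: X
Step 2: XF
Step 3: XFX

Answer: XFX


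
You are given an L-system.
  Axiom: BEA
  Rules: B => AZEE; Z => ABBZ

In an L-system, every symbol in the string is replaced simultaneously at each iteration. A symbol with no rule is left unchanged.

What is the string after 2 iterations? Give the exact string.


Answer: AABBZEEEA

Derivation:
Step 0: BEA
Step 1: AZEEEA
Step 2: AABBZEEEA


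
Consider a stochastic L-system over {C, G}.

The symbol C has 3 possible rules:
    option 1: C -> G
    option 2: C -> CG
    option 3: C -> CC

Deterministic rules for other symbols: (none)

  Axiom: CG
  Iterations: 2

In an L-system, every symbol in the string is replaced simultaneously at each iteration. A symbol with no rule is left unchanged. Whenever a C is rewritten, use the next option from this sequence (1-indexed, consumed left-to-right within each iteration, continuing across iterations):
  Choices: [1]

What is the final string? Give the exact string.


Step 0: CG
Step 1: GG  (used choices [1])
Step 2: GG  (used choices [])

Answer: GG


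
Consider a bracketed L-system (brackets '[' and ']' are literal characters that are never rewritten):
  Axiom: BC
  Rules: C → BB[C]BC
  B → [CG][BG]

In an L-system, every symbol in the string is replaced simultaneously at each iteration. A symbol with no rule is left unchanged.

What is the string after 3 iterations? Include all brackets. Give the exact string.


Answer: [[CG][BG][CG][BG][BB[C]BC][CG][BG]BB[C]BCG][[BB[C]BCG][[CG][BG]G]G][BB[C]BCG][[CG][BG]G][BB[C]BCG][[CG][BG]G][[CG][BG][CG][BG][BB[C]BC][CG][BG]BB[C]BC][BB[C]BCG][[CG][BG]G][CG][BG][CG][BG][BB[C]BC][CG][BG]BB[C]BC

Derivation:
Step 0: BC
Step 1: [CG][BG]BB[C]BC
Step 2: [BB[C]BCG][[CG][BG]G][CG][BG][CG][BG][BB[C]BC][CG][BG]BB[C]BC
Step 3: [[CG][BG][CG][BG][BB[C]BC][CG][BG]BB[C]BCG][[BB[C]BCG][[CG][BG]G]G][BB[C]BCG][[CG][BG]G][BB[C]BCG][[CG][BG]G][[CG][BG][CG][BG][BB[C]BC][CG][BG]BB[C]BC][BB[C]BCG][[CG][BG]G][CG][BG][CG][BG][BB[C]BC][CG][BG]BB[C]BC


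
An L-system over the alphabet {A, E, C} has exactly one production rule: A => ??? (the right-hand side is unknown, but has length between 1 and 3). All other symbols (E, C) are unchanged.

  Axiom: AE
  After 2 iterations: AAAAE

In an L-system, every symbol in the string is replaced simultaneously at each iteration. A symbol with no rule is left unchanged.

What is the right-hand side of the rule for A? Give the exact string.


Trying A => AA:
  Step 0: AE
  Step 1: AAE
  Step 2: AAAAE
Matches the given result.

Answer: AA


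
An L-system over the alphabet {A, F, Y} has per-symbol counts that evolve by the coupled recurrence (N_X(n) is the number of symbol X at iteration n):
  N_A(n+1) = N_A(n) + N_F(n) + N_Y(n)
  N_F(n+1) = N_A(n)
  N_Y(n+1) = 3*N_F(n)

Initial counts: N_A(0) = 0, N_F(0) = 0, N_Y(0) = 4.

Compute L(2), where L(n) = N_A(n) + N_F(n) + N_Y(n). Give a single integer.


Answer: 8

Derivation:
Step 0: N_A=0, N_F=0, N_Y=4, L=4
Step 1: N_A=4, N_F=0, N_Y=0, L=4
Step 2: N_A=4, N_F=4, N_Y=0, L=8


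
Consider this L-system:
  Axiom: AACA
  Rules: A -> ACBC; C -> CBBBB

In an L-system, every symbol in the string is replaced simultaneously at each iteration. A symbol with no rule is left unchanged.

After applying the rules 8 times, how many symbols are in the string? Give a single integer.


Answer: 780

Derivation:
Step 0: length = 4
Step 1: length = 17
Step 2: length = 54
Step 3: length = 115
Step 4: length = 200
Step 5: length = 309
Step 6: length = 442
Step 7: length = 599
Step 8: length = 780


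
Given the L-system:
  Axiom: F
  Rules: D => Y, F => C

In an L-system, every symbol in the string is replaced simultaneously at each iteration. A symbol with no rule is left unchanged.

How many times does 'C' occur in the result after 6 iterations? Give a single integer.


Step 0: F  (0 'C')
Step 1: C  (1 'C')
Step 2: C  (1 'C')
Step 3: C  (1 'C')
Step 4: C  (1 'C')
Step 5: C  (1 'C')
Step 6: C  (1 'C')

Answer: 1


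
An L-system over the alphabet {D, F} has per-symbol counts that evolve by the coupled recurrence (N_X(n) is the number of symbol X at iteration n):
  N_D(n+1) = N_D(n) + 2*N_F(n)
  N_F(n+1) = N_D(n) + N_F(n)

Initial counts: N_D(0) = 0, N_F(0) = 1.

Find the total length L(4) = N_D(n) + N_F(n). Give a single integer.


Step 0: N_D=0, N_F=1, L=1
Step 1: N_D=2, N_F=1, L=3
Step 2: N_D=4, N_F=3, L=7
Step 3: N_D=10, N_F=7, L=17
Step 4: N_D=24, N_F=17, L=41

Answer: 41


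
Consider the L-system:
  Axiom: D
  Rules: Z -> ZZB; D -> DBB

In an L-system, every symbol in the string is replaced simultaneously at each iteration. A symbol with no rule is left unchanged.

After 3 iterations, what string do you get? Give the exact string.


Step 0: D
Step 1: DBB
Step 2: DBBBB
Step 3: DBBBBBB

Answer: DBBBBBB


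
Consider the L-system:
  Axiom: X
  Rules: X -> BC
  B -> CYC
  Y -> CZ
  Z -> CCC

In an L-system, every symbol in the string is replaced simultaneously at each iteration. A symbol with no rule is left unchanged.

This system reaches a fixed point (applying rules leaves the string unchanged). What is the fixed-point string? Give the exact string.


Answer: CCCCCCC

Derivation:
Step 0: X
Step 1: BC
Step 2: CYCC
Step 3: CCZCC
Step 4: CCCCCCC
Step 5: CCCCCCC  (unchanged — fixed point at step 4)


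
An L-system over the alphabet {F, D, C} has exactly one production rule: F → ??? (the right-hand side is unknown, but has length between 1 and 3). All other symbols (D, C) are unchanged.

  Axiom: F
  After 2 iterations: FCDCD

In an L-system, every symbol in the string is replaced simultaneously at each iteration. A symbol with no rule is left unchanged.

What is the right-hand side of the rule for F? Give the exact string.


Trying F → FCD:
  Step 0: F
  Step 1: FCD
  Step 2: FCDCD
Matches the given result.

Answer: FCD


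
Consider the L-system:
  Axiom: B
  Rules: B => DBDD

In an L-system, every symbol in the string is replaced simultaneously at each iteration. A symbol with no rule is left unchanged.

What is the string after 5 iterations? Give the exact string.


Answer: DDDDDBDDDDDDDDDD

Derivation:
Step 0: B
Step 1: DBDD
Step 2: DDBDDDD
Step 3: DDDBDDDDDD
Step 4: DDDDBDDDDDDDD
Step 5: DDDDDBDDDDDDDDDD


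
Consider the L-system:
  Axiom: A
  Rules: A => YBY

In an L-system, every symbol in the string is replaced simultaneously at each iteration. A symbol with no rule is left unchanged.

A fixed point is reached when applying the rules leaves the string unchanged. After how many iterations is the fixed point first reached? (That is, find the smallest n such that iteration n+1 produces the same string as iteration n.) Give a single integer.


Step 0: A
Step 1: YBY
Step 2: YBY  (unchanged — fixed point at step 1)

Answer: 1


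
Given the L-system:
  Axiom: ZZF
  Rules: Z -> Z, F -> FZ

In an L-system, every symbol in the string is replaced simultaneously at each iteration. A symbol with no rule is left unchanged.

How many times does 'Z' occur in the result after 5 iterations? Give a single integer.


Answer: 7

Derivation:
Step 0: ZZF  (2 'Z')
Step 1: ZZFZ  (3 'Z')
Step 2: ZZFZZ  (4 'Z')
Step 3: ZZFZZZ  (5 'Z')
Step 4: ZZFZZZZ  (6 'Z')
Step 5: ZZFZZZZZ  (7 'Z')


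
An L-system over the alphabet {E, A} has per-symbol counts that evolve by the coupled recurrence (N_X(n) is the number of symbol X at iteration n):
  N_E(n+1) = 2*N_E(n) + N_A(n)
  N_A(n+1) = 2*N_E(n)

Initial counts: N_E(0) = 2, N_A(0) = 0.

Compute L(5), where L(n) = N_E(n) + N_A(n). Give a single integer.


Step 0: N_E=2, N_A=0, L=2
Step 1: N_E=4, N_A=4, L=8
Step 2: N_E=12, N_A=8, L=20
Step 3: N_E=32, N_A=24, L=56
Step 4: N_E=88, N_A=64, L=152
Step 5: N_E=240, N_A=176, L=416

Answer: 416


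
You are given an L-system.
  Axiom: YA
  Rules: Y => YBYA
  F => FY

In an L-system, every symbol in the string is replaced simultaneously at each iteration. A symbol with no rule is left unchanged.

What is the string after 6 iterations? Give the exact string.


Step 0: YA
Step 1: YBYAA
Step 2: YBYABYBYAAA
Step 3: YBYABYBYAABYBYABYBYAAAA
Step 4: YBYABYBYAABYBYABYBYAAABYBYABYBYAABYBYABYBYAAAAA
Step 5: YBYABYBYAABYBYABYBYAAABYBYABYBYAABYBYABYBYAAAABYBYABYBYAABYBYABYBYAAABYBYABYBYAABYBYABYBYAAAAAA
Step 6: YBYABYBYAABYBYABYBYAAABYBYABYBYAABYBYABYBYAAAABYBYABYBYAABYBYABYBYAAABYBYABYBYAABYBYABYBYAAAAABYBYABYBYAABYBYABYBYAAABYBYABYBYAABYBYABYBYAAAABYBYABYBYAABYBYABYBYAAABYBYABYBYAABYBYABYBYAAAAAAA

Answer: YBYABYBYAABYBYABYBYAAABYBYABYBYAABYBYABYBYAAAABYBYABYBYAABYBYABYBYAAABYBYABYBYAABYBYABYBYAAAAABYBYABYBYAABYBYABYBYAAABYBYABYBYAABYBYABYBYAAAABYBYABYBYAABYBYABYBYAAABYBYABYBYAABYBYABYBYAAAAAAA


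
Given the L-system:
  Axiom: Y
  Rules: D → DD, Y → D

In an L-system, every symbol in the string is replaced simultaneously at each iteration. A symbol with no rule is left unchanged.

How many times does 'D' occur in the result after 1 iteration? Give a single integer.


Answer: 1

Derivation:
Step 0: Y  (0 'D')
Step 1: D  (1 'D')


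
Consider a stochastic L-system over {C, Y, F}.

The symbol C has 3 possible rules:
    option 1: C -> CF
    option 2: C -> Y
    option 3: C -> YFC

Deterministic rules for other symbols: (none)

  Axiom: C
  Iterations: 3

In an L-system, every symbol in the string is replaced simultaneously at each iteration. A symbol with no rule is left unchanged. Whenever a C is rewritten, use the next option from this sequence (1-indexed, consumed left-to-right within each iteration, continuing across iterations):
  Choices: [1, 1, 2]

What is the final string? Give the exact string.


Answer: YFF

Derivation:
Step 0: C
Step 1: CF  (used choices [1])
Step 2: CFF  (used choices [1])
Step 3: YFF  (used choices [2])


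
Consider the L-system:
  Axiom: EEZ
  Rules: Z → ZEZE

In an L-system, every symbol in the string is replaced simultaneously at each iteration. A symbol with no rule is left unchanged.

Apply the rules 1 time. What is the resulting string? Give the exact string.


Answer: EEZEZE

Derivation:
Step 0: EEZ
Step 1: EEZEZE


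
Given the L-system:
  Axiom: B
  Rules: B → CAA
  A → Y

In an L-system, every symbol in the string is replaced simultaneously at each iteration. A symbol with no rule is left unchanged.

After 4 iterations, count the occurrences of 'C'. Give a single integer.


Answer: 1

Derivation:
Step 0: B  (0 'C')
Step 1: CAA  (1 'C')
Step 2: CYY  (1 'C')
Step 3: CYY  (1 'C')
Step 4: CYY  (1 'C')


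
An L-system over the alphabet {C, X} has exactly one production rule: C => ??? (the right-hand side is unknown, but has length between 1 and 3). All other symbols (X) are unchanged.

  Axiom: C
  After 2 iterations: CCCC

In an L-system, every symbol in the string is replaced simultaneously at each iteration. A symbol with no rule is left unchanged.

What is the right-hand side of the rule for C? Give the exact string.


Answer: CC

Derivation:
Trying C => CC:
  Step 0: C
  Step 1: CC
  Step 2: CCCC
Matches the given result.


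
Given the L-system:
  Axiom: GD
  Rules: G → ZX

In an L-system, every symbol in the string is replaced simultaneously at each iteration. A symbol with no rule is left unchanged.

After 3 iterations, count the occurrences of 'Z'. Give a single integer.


Answer: 1

Derivation:
Step 0: GD  (0 'Z')
Step 1: ZXD  (1 'Z')
Step 2: ZXD  (1 'Z')
Step 3: ZXD  (1 'Z')


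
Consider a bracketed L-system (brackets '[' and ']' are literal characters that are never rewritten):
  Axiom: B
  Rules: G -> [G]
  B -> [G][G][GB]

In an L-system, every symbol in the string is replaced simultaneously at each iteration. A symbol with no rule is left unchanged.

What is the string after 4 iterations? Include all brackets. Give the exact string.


Step 0: B
Step 1: [G][G][GB]
Step 2: [[G]][[G]][[G][G][G][GB]]
Step 3: [[[G]]][[[G]]][[[G]][[G]][[G]][[G][G][G][GB]]]
Step 4: [[[[G]]]][[[[G]]]][[[[G]]][[[G]]][[[G]]][[[G]][[G]][[G]][[G][G][G][GB]]]]

Answer: [[[[G]]]][[[[G]]]][[[[G]]][[[G]]][[[G]]][[[G]][[G]][[G]][[G][G][G][GB]]]]


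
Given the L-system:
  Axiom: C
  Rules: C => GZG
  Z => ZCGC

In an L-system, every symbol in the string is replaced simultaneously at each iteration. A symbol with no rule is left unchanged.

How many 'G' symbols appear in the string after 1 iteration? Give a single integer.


Step 0: C  (0 'G')
Step 1: GZG  (2 'G')

Answer: 2


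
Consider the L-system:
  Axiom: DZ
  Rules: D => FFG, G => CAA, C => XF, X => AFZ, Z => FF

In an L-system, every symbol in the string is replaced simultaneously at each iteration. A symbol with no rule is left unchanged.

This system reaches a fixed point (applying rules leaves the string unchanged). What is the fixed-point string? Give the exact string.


Answer: FFAFFFFAAFF

Derivation:
Step 0: DZ
Step 1: FFGFF
Step 2: FFCAAFF
Step 3: FFXFAAFF
Step 4: FFAFZFAAFF
Step 5: FFAFFFFAAFF
Step 6: FFAFFFFAAFF  (unchanged — fixed point at step 5)


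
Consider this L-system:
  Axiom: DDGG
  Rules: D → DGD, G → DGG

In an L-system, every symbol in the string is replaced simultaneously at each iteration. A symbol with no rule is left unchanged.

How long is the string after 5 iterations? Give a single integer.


Step 0: length = 4
Step 1: length = 12
Step 2: length = 36
Step 3: length = 108
Step 4: length = 324
Step 5: length = 972

Answer: 972


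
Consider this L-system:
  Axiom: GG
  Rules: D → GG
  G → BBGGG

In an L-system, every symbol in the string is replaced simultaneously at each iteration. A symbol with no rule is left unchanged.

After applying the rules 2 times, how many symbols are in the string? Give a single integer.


Answer: 34

Derivation:
Step 0: length = 2
Step 1: length = 10
Step 2: length = 34


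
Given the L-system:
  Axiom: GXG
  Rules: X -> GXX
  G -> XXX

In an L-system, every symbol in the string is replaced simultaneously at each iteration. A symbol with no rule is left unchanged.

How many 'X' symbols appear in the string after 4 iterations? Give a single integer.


Step 0: GXG  (1 'X')
Step 1: XXXGXXXXX  (8 'X')
Step 2: GXXGXXGXXXXXGXXGXXGXXGXXGXX  (19 'X')
Step 3: XXXGXXGXXXXXGXXGXXXXXGXXGXXGXXGXXGXXXXXGXXGXXXXXGXXGXXXXXGXXGXXXXXGXXGXXXXXGXXGXX  (62 'X')
Step 4: GXXGXXGXXXXXGXXGXXXXXGXXGXXGXXGXXGXXXXXGXXGXXXXXGXXGXXGXXGXXGXXXXXGXXGXXXXXGXXGXXXXXGXXGXXXXXGXXGXXXXXGXXGXXGXXGXXGXXXXXGXXGXXXXXGXXGXXGXXGXXGXXXXXGXXGXXXXXGXXGXXGXXGXXGXXXXXGXXGXXXXXGXXGXXGXXGXXGXXXXXGXXGXXXXXGXXGXXGXXGXXGXXXXXGXXGXXXXXGXXGXX  (181 'X')

Answer: 181


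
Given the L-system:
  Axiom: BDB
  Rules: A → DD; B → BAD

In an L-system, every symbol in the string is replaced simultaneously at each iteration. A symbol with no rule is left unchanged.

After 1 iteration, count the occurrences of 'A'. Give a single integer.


Step 0: BDB  (0 'A')
Step 1: BADDBAD  (2 'A')

Answer: 2


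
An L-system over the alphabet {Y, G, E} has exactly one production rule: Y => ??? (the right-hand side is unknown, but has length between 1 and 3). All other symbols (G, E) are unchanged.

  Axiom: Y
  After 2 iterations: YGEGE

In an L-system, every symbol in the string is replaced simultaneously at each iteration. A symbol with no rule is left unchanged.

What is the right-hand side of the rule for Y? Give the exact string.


Trying Y => YGE:
  Step 0: Y
  Step 1: YGE
  Step 2: YGEGE
Matches the given result.

Answer: YGE


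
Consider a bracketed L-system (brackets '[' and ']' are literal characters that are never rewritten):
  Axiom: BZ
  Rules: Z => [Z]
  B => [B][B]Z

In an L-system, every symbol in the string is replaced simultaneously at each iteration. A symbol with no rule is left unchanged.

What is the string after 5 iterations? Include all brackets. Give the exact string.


Step 0: BZ
Step 1: [B][B]Z[Z]
Step 2: [[B][B]Z][[B][B]Z][Z][[Z]]
Step 3: [[[B][B]Z][[B][B]Z][Z]][[[B][B]Z][[B][B]Z][Z]][[Z]][[[Z]]]
Step 4: [[[[B][B]Z][[B][B]Z][Z]][[[B][B]Z][[B][B]Z][Z]][[Z]]][[[[B][B]Z][[B][B]Z][Z]][[[B][B]Z][[B][B]Z][Z]][[Z]]][[[Z]]][[[[Z]]]]
Step 5: [[[[[B][B]Z][[B][B]Z][Z]][[[B][B]Z][[B][B]Z][Z]][[Z]]][[[[B][B]Z][[B][B]Z][Z]][[[B][B]Z][[B][B]Z][Z]][[Z]]][[[Z]]]][[[[[B][B]Z][[B][B]Z][Z]][[[B][B]Z][[B][B]Z][Z]][[Z]]][[[[B][B]Z][[B][B]Z][Z]][[[B][B]Z][[B][B]Z][Z]][[Z]]][[[Z]]]][[[[Z]]]][[[[[Z]]]]]

Answer: [[[[[B][B]Z][[B][B]Z][Z]][[[B][B]Z][[B][B]Z][Z]][[Z]]][[[[B][B]Z][[B][B]Z][Z]][[[B][B]Z][[B][B]Z][Z]][[Z]]][[[Z]]]][[[[[B][B]Z][[B][B]Z][Z]][[[B][B]Z][[B][B]Z][Z]][[Z]]][[[[B][B]Z][[B][B]Z][Z]][[[B][B]Z][[B][B]Z][Z]][[Z]]][[[Z]]]][[[[Z]]]][[[[[Z]]]]]


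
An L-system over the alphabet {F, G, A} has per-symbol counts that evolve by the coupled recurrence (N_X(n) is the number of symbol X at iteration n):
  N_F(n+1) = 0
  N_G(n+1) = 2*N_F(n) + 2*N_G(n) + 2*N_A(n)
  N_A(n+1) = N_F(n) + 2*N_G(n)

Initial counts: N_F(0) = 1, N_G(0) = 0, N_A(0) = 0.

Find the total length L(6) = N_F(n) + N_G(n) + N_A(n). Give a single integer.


Answer: 1088

Derivation:
Step 0: N_F=1, N_G=0, N_A=0, L=1
Step 1: N_F=0, N_G=2, N_A=1, L=3
Step 2: N_F=0, N_G=6, N_A=4, L=10
Step 3: N_F=0, N_G=20, N_A=12, L=32
Step 4: N_F=0, N_G=64, N_A=40, L=104
Step 5: N_F=0, N_G=208, N_A=128, L=336
Step 6: N_F=0, N_G=672, N_A=416, L=1088


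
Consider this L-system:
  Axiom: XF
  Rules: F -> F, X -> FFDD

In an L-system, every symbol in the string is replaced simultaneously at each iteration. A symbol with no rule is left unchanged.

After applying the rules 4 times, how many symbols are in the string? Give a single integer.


Answer: 5

Derivation:
Step 0: length = 2
Step 1: length = 5
Step 2: length = 5
Step 3: length = 5
Step 4: length = 5


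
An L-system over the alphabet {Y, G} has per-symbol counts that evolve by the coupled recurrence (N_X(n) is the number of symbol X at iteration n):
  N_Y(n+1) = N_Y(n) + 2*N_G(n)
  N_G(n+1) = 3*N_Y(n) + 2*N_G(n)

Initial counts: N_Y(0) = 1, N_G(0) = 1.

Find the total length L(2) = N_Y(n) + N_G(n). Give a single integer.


Answer: 32

Derivation:
Step 0: N_Y=1, N_G=1, L=2
Step 1: N_Y=3, N_G=5, L=8
Step 2: N_Y=13, N_G=19, L=32


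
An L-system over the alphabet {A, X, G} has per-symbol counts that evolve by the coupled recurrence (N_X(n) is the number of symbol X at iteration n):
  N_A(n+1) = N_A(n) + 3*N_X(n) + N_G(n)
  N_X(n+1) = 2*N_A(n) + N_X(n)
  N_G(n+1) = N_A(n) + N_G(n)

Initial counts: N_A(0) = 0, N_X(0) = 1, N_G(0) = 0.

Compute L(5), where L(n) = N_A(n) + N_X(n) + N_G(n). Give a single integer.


Answer: 778

Derivation:
Step 0: N_A=0, N_X=1, N_G=0, L=1
Step 1: N_A=3, N_X=1, N_G=0, L=4
Step 2: N_A=6, N_X=7, N_G=3, L=16
Step 3: N_A=30, N_X=19, N_G=9, L=58
Step 4: N_A=96, N_X=79, N_G=39, L=214
Step 5: N_A=372, N_X=271, N_G=135, L=778


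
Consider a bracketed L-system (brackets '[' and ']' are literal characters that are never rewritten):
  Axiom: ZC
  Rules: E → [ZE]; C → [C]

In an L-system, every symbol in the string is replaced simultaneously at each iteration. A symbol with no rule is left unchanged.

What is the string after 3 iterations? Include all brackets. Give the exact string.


Answer: Z[[[C]]]

Derivation:
Step 0: ZC
Step 1: Z[C]
Step 2: Z[[C]]
Step 3: Z[[[C]]]


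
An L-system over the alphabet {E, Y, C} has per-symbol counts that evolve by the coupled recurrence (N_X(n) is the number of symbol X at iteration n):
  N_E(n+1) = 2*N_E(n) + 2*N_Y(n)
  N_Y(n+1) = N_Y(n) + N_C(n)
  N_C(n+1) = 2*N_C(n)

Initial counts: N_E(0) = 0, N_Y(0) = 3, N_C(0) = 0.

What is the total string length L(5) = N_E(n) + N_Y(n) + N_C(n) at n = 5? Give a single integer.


Step 0: N_E=0, N_Y=3, N_C=0, L=3
Step 1: N_E=6, N_Y=3, N_C=0, L=9
Step 2: N_E=18, N_Y=3, N_C=0, L=21
Step 3: N_E=42, N_Y=3, N_C=0, L=45
Step 4: N_E=90, N_Y=3, N_C=0, L=93
Step 5: N_E=186, N_Y=3, N_C=0, L=189

Answer: 189


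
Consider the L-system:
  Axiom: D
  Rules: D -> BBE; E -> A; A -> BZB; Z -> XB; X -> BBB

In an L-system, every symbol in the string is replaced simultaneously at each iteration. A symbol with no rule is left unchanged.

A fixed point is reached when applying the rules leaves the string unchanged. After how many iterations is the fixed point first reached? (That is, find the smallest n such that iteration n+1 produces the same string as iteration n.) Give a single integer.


Step 0: D
Step 1: BBE
Step 2: BBA
Step 3: BBBZB
Step 4: BBBXBB
Step 5: BBBBBBBB
Step 6: BBBBBBBB  (unchanged — fixed point at step 5)

Answer: 5


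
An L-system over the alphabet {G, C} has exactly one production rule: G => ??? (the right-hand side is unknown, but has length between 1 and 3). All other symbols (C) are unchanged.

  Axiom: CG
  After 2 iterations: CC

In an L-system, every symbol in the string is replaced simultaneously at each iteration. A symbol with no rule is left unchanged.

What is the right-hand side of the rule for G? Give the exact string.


Answer: C

Derivation:
Trying G => C:
  Step 0: CG
  Step 1: CC
  Step 2: CC
Matches the given result.


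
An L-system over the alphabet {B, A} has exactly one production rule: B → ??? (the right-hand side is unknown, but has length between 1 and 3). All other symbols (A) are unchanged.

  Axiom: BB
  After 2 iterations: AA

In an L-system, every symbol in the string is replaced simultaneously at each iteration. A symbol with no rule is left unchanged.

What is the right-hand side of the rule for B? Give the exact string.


Trying B → A:
  Step 0: BB
  Step 1: AA
  Step 2: AA
Matches the given result.

Answer: A


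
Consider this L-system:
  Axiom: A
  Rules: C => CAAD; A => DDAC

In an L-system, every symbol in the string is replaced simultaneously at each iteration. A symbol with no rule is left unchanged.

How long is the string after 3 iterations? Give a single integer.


Step 0: length = 1
Step 1: length = 4
Step 2: length = 10
Step 3: length = 25

Answer: 25


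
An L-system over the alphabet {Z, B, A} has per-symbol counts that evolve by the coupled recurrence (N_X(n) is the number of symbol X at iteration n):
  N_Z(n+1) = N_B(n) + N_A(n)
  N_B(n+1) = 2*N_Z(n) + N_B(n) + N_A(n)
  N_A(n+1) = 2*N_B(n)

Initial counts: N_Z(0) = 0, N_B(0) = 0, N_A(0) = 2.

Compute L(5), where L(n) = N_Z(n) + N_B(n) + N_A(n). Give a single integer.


Answer: 292

Derivation:
Step 0: N_Z=0, N_B=0, N_A=2, L=2
Step 1: N_Z=2, N_B=2, N_A=0, L=4
Step 2: N_Z=2, N_B=6, N_A=4, L=12
Step 3: N_Z=10, N_B=14, N_A=12, L=36
Step 4: N_Z=26, N_B=46, N_A=28, L=100
Step 5: N_Z=74, N_B=126, N_A=92, L=292


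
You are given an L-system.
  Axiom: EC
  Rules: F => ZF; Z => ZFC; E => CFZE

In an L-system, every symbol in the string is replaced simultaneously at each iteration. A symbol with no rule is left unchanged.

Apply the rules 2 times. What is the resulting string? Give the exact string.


Step 0: EC
Step 1: CFZEC
Step 2: CZFZFCCFZEC

Answer: CZFZFCCFZEC


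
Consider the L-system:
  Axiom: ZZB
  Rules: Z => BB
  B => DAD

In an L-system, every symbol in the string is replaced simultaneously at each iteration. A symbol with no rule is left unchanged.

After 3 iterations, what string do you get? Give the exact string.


Step 0: ZZB
Step 1: BBBBDAD
Step 2: DADDADDADDADDAD
Step 3: DADDADDADDADDAD

Answer: DADDADDADDADDAD


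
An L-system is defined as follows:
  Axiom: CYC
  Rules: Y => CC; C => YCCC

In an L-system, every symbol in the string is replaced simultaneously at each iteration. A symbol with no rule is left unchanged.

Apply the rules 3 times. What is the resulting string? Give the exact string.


Step 0: CYC
Step 1: YCCCCCYCCC
Step 2: CCYCCCYCCCYCCCYCCCYCCCCCYCCCYCCCYCCC
Step 3: YCCCYCCCCCYCCCYCCCYCCCCCYCCCYCCCYCCCCCYCCCYCCCYCCCCCYCCCYCCCYCCCCCYCCCYCCCYCCCYCCCYCCCCCYCCCYCCCYCCCCCYCCCYCCCYCCCCCYCCCYCCCYCCC

Answer: YCCCYCCCCCYCCCYCCCYCCCCCYCCCYCCCYCCCCCYCCCYCCCYCCCCCYCCCYCCCYCCCCCYCCCYCCCYCCCYCCCYCCCCCYCCCYCCCYCCCCCYCCCYCCCYCCCCCYCCCYCCCYCCC


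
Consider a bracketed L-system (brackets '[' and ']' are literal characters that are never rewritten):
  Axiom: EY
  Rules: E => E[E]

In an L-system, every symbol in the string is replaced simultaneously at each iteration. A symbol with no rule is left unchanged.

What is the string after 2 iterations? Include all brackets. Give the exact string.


Step 0: EY
Step 1: E[E]Y
Step 2: E[E][E[E]]Y

Answer: E[E][E[E]]Y


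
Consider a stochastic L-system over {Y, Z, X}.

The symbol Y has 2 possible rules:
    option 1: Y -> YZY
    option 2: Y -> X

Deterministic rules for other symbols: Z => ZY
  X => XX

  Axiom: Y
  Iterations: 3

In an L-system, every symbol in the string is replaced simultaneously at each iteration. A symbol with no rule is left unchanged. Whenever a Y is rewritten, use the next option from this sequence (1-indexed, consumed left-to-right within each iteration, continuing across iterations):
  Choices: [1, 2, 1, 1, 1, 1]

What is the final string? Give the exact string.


Step 0: Y
Step 1: YZY  (used choices [1])
Step 2: XZYYZY  (used choices [2, 1])
Step 3: XXZYYZYYZYZYYZY  (used choices [1, 1, 1])

Answer: XXZYYZYYZYZYYZY


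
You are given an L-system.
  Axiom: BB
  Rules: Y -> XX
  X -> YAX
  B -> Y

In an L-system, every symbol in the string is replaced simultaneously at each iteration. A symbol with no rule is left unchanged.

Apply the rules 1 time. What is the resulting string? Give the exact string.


Step 0: BB
Step 1: YY

Answer: YY


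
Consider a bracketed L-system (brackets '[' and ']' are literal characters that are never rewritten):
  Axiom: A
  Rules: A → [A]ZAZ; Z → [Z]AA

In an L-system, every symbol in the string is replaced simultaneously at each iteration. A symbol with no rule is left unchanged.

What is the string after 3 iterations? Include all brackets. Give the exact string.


Answer: [[[A]ZAZ][Z]AA[A]ZAZ[Z]AA][[Z]AA][A]ZAZ[A]ZAZ[[A]ZAZ][Z]AA[A]ZAZ[Z]AA[[Z]AA][A]ZAZ[A]ZAZ

Derivation:
Step 0: A
Step 1: [A]ZAZ
Step 2: [[A]ZAZ][Z]AA[A]ZAZ[Z]AA
Step 3: [[[A]ZAZ][Z]AA[A]ZAZ[Z]AA][[Z]AA][A]ZAZ[A]ZAZ[[A]ZAZ][Z]AA[A]ZAZ[Z]AA[[Z]AA][A]ZAZ[A]ZAZ
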